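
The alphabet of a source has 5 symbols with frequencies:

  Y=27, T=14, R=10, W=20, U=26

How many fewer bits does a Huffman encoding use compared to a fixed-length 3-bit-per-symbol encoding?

73

Fixed-length: 3 bits × 97 symbols = 291 bits.
Huffman merges:
merge R(10) and T(14): 24
merge W(20) and 24: 44
merge U(26) and Y(27): 53
merge 44 and 53: 97
Huffman total = 24 + 44 + 53 + 97 = 218 bits.
Saving = 291 − 218 = 73 bits.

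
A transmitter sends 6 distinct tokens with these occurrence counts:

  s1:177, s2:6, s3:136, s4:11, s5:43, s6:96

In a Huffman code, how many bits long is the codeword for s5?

4

Huffman merges, smallest pair first:
combine s2(6), s4(11) → 17
combine 17, s5(43) → 60
combine 60, s6(96) → 156
combine s3(136), 156 → 292
combine s1(177), 292 → 469
The subtree containing s5 is merged 4 times, so code length = 4.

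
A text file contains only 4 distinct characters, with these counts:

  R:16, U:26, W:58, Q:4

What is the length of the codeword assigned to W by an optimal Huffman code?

1

Huffman merges, smallest pair first:
combine Q(4), R(16) → 20
combine 20, U(26) → 46
combine 46, W(58) → 104
W is a child of the root — depth 1, so its codeword is a single bit.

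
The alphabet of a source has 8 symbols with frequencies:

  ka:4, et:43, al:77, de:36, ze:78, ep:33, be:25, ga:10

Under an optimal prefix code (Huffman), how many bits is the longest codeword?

Merge the two lowest-weight nodes at each step:
ka(4) + ga(10) → 14
14 + be(25) → 39
ep(33) + de(36) → 69
39 + et(43) → 82
69 + al(77) → 146
ze(78) + 82 → 160
146 + 160 → 306
Maximum depth reached is 5.

5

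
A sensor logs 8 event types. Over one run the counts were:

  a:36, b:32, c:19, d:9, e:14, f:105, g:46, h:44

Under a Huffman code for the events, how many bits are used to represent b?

3

Repeatedly merge the two smallest:
combine d(9), e(14) → 23
combine c(19), 23 → 42
combine b(32), a(36) → 68
combine 42, h(44) → 86
combine g(46), 68 → 114
combine 86, f(105) → 191
combine 114, 191 → 305
b's leaf is at depth 3, giving a 3-bit codeword.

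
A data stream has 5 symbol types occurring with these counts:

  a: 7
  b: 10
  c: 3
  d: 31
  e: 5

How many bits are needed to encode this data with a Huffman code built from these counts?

Build the Huffman tree bottom-up:
combine c(3), e(5) → 8
combine a(7), 8 → 15
combine b(10), 15 → 25
combine 25, d(31) → 56
Each symbol's bit-cost is frequency × depth; summing gives 104 bits (equivalently 8 + 15 + 25 + 56).

104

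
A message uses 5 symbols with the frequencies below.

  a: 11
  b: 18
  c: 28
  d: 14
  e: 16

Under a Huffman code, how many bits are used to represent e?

Huffman merges, smallest pair first:
a(11) + d(14) → 25
e(16) + b(18) → 34
25 + c(28) → 53
34 + 53 → 87
The subtree containing e is merged 2 times, so code length = 2.

2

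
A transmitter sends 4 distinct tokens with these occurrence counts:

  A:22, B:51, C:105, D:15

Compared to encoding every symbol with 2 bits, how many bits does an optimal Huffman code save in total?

68

Fixed-length: 2 bits × 193 symbols = 386 bits.
Huffman merges:
D(15) + A(22) → 37
37 + B(51) → 88
88 + C(105) → 193
Huffman total = 37 + 88 + 193 = 318 bits.
Saving = 386 − 318 = 68 bits.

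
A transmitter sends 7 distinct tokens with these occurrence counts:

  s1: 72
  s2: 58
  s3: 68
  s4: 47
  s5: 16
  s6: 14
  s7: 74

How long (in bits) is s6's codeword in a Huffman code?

Build the tree from the bottom:
combine s6(14), s5(16) → 30
combine 30, s4(47) → 77
combine s2(58), s3(68) → 126
combine s1(72), s7(74) → 146
combine 77, 126 → 203
combine 146, 203 → 349
The subtree containing s6 is merged 4 times, so code length = 4.

4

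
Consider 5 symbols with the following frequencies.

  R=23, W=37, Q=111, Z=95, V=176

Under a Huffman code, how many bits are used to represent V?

1

Build the tree from the bottom:
R(23) + W(37) → 60
60 + Z(95) → 155
Q(111) + 155 → 266
V(176) + 266 → 442
V is merged only at the final step, so code length = 1.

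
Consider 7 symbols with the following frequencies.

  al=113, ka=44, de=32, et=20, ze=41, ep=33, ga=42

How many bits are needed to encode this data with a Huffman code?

862

Greedily combine the two least-frequent nodes:
merge et(20) and de(32): 52
merge ep(33) and ze(41): 74
merge ga(42) and ka(44): 86
merge 52 and 74: 126
merge 86 and al(113): 199
merge 126 and 199: 325
Total encoded bits = sum of merged weights = 52 + 74 + 86 + 126 + 199 + 325 = 862.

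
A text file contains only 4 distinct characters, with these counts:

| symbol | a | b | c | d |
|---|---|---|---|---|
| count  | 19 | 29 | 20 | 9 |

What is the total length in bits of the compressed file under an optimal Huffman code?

Merge the two smallest weights repeatedly:
d(9) + a(19) → 28
c(20) + 28 → 48
b(29) + 48 → 77
Each symbol's bit-cost is frequency × depth; summing gives 153 bits (equivalently 28 + 48 + 77).

153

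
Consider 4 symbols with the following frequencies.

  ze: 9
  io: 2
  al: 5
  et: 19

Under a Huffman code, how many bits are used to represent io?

Huffman merges, smallest pair first:
merge io(2) and al(5): 7
merge 7 and ze(9): 16
merge 16 and et(19): 35
The subtree containing io is merged 3 times, so code length = 3.

3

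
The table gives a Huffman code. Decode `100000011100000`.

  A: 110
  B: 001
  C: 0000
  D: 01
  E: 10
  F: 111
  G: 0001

ECDAC

Read left to right; each codeword is recognised as soon as it completes (prefix code):
  10→E | 0000→C | 01→D | 110→A | 0000→C
Decoded message: ECDAC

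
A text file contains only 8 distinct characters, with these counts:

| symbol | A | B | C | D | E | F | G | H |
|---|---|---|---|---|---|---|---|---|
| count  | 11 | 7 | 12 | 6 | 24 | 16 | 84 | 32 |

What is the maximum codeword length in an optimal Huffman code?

5

Merge the two lowest-weight nodes at each step:
merge D(6) and B(7): 13
merge A(11) and C(12): 23
merge 13 and F(16): 29
merge 23 and E(24): 47
merge 29 and H(32): 61
merge 47 and 61: 108
merge G(84) and 108: 192
The first pair merged (D, B) ends up deepest, at depth 5.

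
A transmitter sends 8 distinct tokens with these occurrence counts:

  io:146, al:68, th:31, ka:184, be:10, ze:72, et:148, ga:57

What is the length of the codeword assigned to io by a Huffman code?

Repeatedly merge the two smallest:
merge be(10) and th(31): 41
merge 41 and ga(57): 98
merge al(68) and ze(72): 140
merge 98 and 140: 238
merge io(146) and et(148): 294
merge ka(184) and 238: 422
merge 294 and 422: 716
The subtree containing io is merged 2 times, so code length = 2.

2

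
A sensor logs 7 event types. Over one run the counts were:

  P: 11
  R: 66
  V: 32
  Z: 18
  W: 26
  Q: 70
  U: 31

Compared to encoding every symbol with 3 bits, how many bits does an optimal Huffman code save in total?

107

Fixed-length: 3 bits × 254 symbols = 762 bits.
Huffman merges:
merge P(11) and Z(18): 29
merge W(26) and 29: 55
merge U(31) and V(32): 63
merge 55 and 63: 118
merge R(66) and Q(70): 136
merge 118 and 136: 254
Huffman total = 29 + 55 + 63 + 118 + 136 + 254 = 655 bits.
Saving = 762 − 655 = 107 bits.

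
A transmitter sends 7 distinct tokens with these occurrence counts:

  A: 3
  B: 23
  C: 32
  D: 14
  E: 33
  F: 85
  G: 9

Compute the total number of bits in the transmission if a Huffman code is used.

Merge the two smallest weights repeatedly:
merge A(3) and G(9): 12
merge 12 and D(14): 26
merge B(23) and 26: 49
merge C(32) and E(33): 65
merge 49 and 65: 114
merge F(85) and 114: 199
Each symbol's bit-cost is frequency × depth; summing gives 465 bits (equivalently 12 + 26 + 49 + 65 + 114 + 199).

465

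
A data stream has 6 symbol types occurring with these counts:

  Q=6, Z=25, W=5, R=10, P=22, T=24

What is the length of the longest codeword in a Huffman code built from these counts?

4

Merge the two lowest-weight nodes at each step:
merge W(5) and Q(6): 11
merge R(10) and 11: 21
merge 21 and P(22): 43
merge T(24) and Z(25): 49
merge 43 and 49: 92
The rarest symbols sit at the bottom; the longest codeword is 4 bits.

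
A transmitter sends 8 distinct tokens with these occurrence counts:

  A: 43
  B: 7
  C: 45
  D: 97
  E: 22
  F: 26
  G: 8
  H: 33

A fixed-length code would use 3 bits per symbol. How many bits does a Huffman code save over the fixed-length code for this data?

Fixed-length: 3 bits × 281 symbols = 843 bits.
Huffman merges:
B(7) + G(8) → 15
15 + E(22) → 37
F(26) + H(33) → 59
37 + A(43) → 80
C(45) + 59 → 104
80 + D(97) → 177
104 + 177 → 281
Huffman total = 15 + 37 + 59 + 80 + 104 + 177 + 281 = 753 bits.
Saving = 843 − 753 = 90 bits.

90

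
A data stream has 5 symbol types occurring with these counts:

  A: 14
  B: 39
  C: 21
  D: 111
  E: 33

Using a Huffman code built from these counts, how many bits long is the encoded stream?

Merge the two smallest weights repeatedly:
A(14) + C(21) → 35
E(33) + 35 → 68
B(39) + 68 → 107
107 + D(111) → 218
Each symbol's bit-cost is frequency × depth; summing gives 428 bits (equivalently 35 + 68 + 107 + 218).

428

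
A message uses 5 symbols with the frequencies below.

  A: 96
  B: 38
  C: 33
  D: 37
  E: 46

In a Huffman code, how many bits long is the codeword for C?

3

Huffman merges, smallest pair first:
combine C(33), D(37) → 70
combine B(38), E(46) → 84
combine 70, 84 → 154
combine A(96), 154 → 250
C's leaf is at depth 3, giving a 3-bit codeword.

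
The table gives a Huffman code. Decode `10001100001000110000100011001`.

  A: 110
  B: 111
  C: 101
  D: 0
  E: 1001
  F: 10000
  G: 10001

GFGFGE

Read left to right; each codeword is recognised as soon as it completes (prefix code):
  10001→G | 10000→F | 10001→G | 10000→F | 10001→G | 1001→E
Decoded message: GFGFGE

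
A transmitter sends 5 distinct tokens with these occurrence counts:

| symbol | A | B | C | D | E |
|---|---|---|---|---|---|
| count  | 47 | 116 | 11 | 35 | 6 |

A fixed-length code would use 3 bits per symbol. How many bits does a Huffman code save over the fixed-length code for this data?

262

Fixed-length: 3 bits × 215 symbols = 645 bits.
Huffman merges:
combine E(6), C(11) → 17
combine 17, D(35) → 52
combine A(47), 52 → 99
combine 99, B(116) → 215
Huffman total = 17 + 52 + 99 + 215 = 383 bits.
Saving = 645 − 383 = 262 bits.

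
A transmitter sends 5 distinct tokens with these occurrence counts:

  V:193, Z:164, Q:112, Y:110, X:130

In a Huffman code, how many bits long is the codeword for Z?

Huffman merges, smallest pair first:
merge Y(110) and Q(112): 222
merge X(130) and Z(164): 294
merge V(193) and 222: 415
merge 294 and 415: 709
Z's leaf is at depth 2, giving a 2-bit codeword.

2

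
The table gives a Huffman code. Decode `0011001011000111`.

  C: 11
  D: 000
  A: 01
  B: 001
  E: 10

BEAAEBC

Read left to right; each codeword is recognised as soon as it completes (prefix code):
  001→B | 10→E | 01→A | 01→A | 10→E | 001→B | 11→C
Decoded message: BEAAEBC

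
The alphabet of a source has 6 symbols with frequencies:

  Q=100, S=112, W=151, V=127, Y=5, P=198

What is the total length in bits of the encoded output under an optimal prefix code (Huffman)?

Merge the two smallest weights repeatedly:
combine Y(5), Q(100) → 105
combine 105, S(112) → 217
combine V(127), W(151) → 278
combine P(198), 217 → 415
combine 278, 415 → 693
Each symbol's bit-cost is frequency × depth; summing gives 1708 bits (equivalently 105 + 217 + 278 + 415 + 693).

1708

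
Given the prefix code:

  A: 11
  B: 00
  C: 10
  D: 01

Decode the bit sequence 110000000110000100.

Read left to right; each codeword is recognised as soon as it completes (prefix code):
  11→A | 00→B | 00→B | 00→B | 01→D | 10→C | 00→B | 01→D | 00→B
Decoded message: ABBBDCBDB

ABBBDCBDB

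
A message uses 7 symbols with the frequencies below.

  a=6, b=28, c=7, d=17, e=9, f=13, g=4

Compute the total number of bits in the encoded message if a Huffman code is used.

217

Greedily combine the two least-frequent nodes:
combine g(4), a(6) → 10
combine c(7), e(9) → 16
combine 10, f(13) → 23
combine 16, d(17) → 33
combine 23, b(28) → 51
combine 33, 51 → 84
Each symbol's bit-cost is frequency × depth; summing gives 217 bits (equivalently 10 + 16 + 23 + 33 + 51 + 84).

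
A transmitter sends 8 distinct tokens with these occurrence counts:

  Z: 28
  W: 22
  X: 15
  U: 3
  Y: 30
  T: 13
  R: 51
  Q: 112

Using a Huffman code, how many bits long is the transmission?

Merge the two smallest weights repeatedly:
combine U(3), T(13) → 16
combine X(15), 16 → 31
combine W(22), Z(28) → 50
combine Y(30), 31 → 61
combine 50, R(51) → 101
combine 61, 101 → 162
combine Q(112), 162 → 274
Each symbol's bit-cost is frequency × depth; summing gives 695 bits (equivalently 16 + 31 + 50 + 61 + 101 + 162 + 274).

695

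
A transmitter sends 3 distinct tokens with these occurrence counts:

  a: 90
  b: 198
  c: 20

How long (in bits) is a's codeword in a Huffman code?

2

Repeatedly merge the two smallest:
combine c(20), a(90) → 110
combine 110, b(198) → 308
a's leaf is at depth 2, giving a 2-bit codeword.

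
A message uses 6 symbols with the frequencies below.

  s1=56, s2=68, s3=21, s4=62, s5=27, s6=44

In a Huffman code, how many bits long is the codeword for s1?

Huffman merges, smallest pair first:
merge s3(21) and s5(27): 48
merge s6(44) and 48: 92
merge s1(56) and s4(62): 118
merge s2(68) and 92: 160
merge 118 and 160: 278
s1 sits 2 levels below the root, so its codeword is 2 bits.

2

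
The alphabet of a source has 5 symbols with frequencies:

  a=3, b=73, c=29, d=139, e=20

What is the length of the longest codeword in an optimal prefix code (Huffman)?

Merge the two lowest-weight nodes at each step:
merge a(3) and e(20): 23
merge 23 and c(29): 52
merge 52 and b(73): 125
merge 125 and d(139): 264
The first pair merged (a, e) ends up deepest, at depth 4.

4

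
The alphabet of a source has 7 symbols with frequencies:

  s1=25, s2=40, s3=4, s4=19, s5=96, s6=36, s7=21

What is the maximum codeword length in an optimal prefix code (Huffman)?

Merge the two lowest-weight nodes at each step:
s3(4) + s4(19) → 23
s7(21) + 23 → 44
s1(25) + s6(36) → 61
s2(40) + 44 → 84
61 + 84 → 145
s5(96) + 145 → 241
The rarest symbols sit at the bottom; the longest codeword is 5 bits.

5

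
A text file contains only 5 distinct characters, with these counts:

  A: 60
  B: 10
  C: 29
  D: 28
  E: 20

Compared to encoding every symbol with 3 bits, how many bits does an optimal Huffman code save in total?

120

Fixed-length: 3 bits × 147 symbols = 441 bits.
Huffman merges:
combine B(10), E(20) → 30
combine D(28), C(29) → 57
combine 30, 57 → 87
combine A(60), 87 → 147
Huffman total = 30 + 57 + 87 + 147 = 321 bits.
Saving = 441 − 321 = 120 bits.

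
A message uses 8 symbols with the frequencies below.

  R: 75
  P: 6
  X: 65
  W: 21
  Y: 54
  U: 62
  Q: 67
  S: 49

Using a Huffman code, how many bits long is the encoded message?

1149

Greedily combine the two least-frequent nodes:
merge P(6) and W(21): 27
merge 27 and S(49): 76
merge Y(54) and U(62): 116
merge X(65) and Q(67): 132
merge R(75) and 76: 151
merge 116 and 132: 248
merge 151 and 248: 399
The encoded length is the sum of every internal node's weight: 27 + 76 + 116 + 132 + 151 + 248 + 399 = 1149 bits.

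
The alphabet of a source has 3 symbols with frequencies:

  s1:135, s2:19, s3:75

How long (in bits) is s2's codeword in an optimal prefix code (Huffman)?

Huffman merges, smallest pair first:
combine s2(19), s3(75) → 94
combine 94, s1(135) → 229
The subtree containing s2 is merged 2 times, so code length = 2.

2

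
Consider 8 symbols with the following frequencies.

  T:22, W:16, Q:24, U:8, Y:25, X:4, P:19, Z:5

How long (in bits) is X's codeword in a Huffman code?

Build the tree from the bottom:
X(4) + Z(5) → 9
U(8) + 9 → 17
W(16) + 17 → 33
P(19) + T(22) → 41
Q(24) + Y(25) → 49
33 + 41 → 74
49 + 74 → 123
X sits 5 levels below the root, so its codeword is 5 bits.

5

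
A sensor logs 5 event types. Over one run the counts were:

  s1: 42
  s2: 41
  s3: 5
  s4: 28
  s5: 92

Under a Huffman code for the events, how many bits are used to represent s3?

4

Repeatedly merge the two smallest:
combine s3(5), s4(28) → 33
combine 33, s2(41) → 74
combine s1(42), 74 → 116
combine s5(92), 116 → 208
The subtree containing s3 is merged 4 times, so code length = 4.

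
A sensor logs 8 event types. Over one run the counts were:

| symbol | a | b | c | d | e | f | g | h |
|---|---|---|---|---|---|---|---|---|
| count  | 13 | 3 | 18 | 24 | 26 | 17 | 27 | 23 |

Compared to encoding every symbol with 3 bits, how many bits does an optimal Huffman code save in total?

Fixed-length: 3 bits × 151 symbols = 453 bits.
Huffman merges:
b(3) + a(13) → 16
16 + f(17) → 33
c(18) + h(23) → 41
d(24) + e(26) → 50
g(27) + 33 → 60
41 + 50 → 91
60 + 91 → 151
Huffman total = 16 + 33 + 41 + 50 + 60 + 91 + 151 = 442 bits.
Saving = 453 − 442 = 11 bits.

11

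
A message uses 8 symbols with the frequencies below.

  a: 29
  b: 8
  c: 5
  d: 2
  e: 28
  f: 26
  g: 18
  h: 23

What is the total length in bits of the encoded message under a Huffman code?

Greedily combine the two least-frequent nodes:
combine d(2), c(5) → 7
combine 7, b(8) → 15
combine 15, g(18) → 33
combine h(23), f(26) → 49
combine e(28), a(29) → 57
combine 33, 49 → 82
combine 57, 82 → 139
The encoded length is the sum of every internal node's weight: 7 + 15 + 33 + 49 + 57 + 82 + 139 = 382 bits.

382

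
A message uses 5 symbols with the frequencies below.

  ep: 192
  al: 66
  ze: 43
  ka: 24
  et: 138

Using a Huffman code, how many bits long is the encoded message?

Merge the two smallest weights repeatedly:
combine ka(24), ze(43) → 67
combine al(66), 67 → 133
combine 133, et(138) → 271
combine ep(192), 271 → 463
Total encoded bits = sum of merged weights = 67 + 133 + 271 + 463 = 934.

934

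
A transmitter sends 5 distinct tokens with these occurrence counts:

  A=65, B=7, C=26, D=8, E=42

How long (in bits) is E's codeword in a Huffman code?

2

Repeatedly merge the two smallest:
B(7) + D(8) → 15
15 + C(26) → 41
41 + E(42) → 83
A(65) + 83 → 148
E sits 2 levels below the root, so its codeword is 2 bits.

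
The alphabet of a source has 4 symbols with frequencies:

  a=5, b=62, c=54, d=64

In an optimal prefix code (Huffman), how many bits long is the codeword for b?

Huffman merges, smallest pair first:
a(5) + c(54) → 59
59 + b(62) → 121
d(64) + 121 → 185
b sits 2 levels below the root, so its codeword is 2 bits.

2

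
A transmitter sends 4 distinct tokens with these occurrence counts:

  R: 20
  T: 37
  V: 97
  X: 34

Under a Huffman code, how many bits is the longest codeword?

3

Merge the two lowest-weight nodes at each step:
merge R(20) and X(34): 54
merge T(37) and 54: 91
merge 91 and V(97): 188
The rarest symbols sit at the bottom; the longest codeword is 3 bits.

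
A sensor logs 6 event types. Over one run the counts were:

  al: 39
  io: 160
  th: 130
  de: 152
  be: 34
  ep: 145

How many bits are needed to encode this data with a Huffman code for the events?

Build the Huffman tree bottom-up:
combine be(34), al(39) → 73
combine 73, th(130) → 203
combine ep(145), de(152) → 297
combine io(160), 203 → 363
combine 297, 363 → 660
Each symbol's bit-cost is frequency × depth; summing gives 1596 bits (equivalently 73 + 203 + 297 + 363 + 660).

1596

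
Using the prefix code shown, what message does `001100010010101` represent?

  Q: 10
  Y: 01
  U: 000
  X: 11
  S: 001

Read left to right; each codeword is recognised as soon as it completes (prefix code):
  001→S | 10→Q | 001→S | 001→S | 01→Y | 01→Y
Decoded message: SQSSYY

SQSSYY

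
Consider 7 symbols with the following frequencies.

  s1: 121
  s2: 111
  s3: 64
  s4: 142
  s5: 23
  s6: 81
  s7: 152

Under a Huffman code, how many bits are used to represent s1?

3

Huffman merges, smallest pair first:
merge s5(23) and s3(64): 87
merge s6(81) and 87: 168
merge s2(111) and s1(121): 232
merge s4(142) and s7(152): 294
merge 168 and 232: 400
merge 294 and 400: 694
The subtree containing s1 is merged 3 times, so code length = 3.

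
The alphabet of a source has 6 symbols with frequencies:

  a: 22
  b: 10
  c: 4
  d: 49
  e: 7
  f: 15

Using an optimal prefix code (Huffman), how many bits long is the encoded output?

Build the Huffman tree bottom-up:
c(4) + e(7) → 11
b(10) + 11 → 21
f(15) + 21 → 36
a(22) + 36 → 58
d(49) + 58 → 107
Total encoded bits = sum of merged weights = 11 + 21 + 36 + 58 + 107 = 233.

233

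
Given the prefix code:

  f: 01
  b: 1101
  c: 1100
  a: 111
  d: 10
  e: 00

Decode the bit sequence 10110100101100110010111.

dbedccda

Read left to right; each codeword is recognised as soon as it completes (prefix code):
  10→d | 1101→b | 00→e | 10→d | 1100→c | 1100→c | 10→d | 111→a
Decoded message: dbedccda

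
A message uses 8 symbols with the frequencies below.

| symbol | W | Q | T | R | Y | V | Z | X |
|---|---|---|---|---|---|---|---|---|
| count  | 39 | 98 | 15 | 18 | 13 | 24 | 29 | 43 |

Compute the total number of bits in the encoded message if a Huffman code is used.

766

Build the Huffman tree bottom-up:
combine Y(13), T(15) → 28
combine R(18), V(24) → 42
combine 28, Z(29) → 57
combine W(39), 42 → 81
combine X(43), 57 → 100
combine 81, Q(98) → 179
combine 100, 179 → 279
Total encoded bits = sum of merged weights = 28 + 42 + 57 + 81 + 100 + 179 + 279 = 766.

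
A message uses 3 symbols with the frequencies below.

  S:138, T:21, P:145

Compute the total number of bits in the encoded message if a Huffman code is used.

463

Build the Huffman tree bottom-up:
merge T(21) and S(138): 159
merge P(145) and 159: 304
Total encoded bits = sum of merged weights = 159 + 304 = 463.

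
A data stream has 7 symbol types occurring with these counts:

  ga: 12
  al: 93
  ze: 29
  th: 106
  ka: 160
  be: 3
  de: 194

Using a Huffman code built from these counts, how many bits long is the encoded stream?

1390

Merge the two smallest weights repeatedly:
be(3) + ga(12) → 15
15 + ze(29) → 44
44 + al(93) → 137
th(106) + 137 → 243
ka(160) + de(194) → 354
243 + 354 → 597
Each symbol's bit-cost is frequency × depth; summing gives 1390 bits (equivalently 15 + 44 + 137 + 243 + 354 + 597).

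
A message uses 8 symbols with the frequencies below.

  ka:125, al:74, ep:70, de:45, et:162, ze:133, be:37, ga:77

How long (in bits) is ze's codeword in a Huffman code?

Huffman merges, smallest pair first:
merge be(37) and de(45): 82
merge ep(70) and al(74): 144
merge ga(77) and 82: 159
merge ka(125) and ze(133): 258
merge 144 and 159: 303
merge et(162) and 258: 420
merge 303 and 420: 723
ze sits 3 levels below the root, so its codeword is 3 bits.

3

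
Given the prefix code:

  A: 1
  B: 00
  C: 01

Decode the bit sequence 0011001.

Read left to right; each codeword is recognised as soon as it completes (prefix code):
  00→B | 1→A | 1→A | 00→B | 1→A
Decoded message: BAABA

BAABA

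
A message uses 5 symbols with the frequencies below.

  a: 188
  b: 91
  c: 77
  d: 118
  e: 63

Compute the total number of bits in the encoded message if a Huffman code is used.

Greedily combine the two least-frequent nodes:
combine e(63), c(77) → 140
combine b(91), d(118) → 209
combine 140, a(188) → 328
combine 209, 328 → 537
The encoded length is the sum of every internal node's weight: 140 + 209 + 328 + 537 = 1214 bits.

1214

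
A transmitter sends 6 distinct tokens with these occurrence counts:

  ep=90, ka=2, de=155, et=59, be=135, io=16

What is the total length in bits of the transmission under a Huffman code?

Greedily combine the two least-frequent nodes:
ka(2) + io(16) → 18
18 + et(59) → 77
77 + ep(90) → 167
be(135) + de(155) → 290
167 + 290 → 457
Total encoded bits = sum of merged weights = 18 + 77 + 167 + 290 + 457 = 1009.

1009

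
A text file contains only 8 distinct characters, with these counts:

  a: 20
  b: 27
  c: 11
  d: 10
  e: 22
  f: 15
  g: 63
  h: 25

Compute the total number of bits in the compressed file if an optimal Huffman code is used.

537

Build the Huffman tree bottom-up:
combine d(10), c(11) → 21
combine f(15), a(20) → 35
combine 21, e(22) → 43
combine h(25), b(27) → 52
combine 35, 43 → 78
combine 52, g(63) → 115
combine 78, 115 → 193
Total encoded bits = sum of merged weights = 21 + 35 + 43 + 52 + 78 + 115 + 193 = 537.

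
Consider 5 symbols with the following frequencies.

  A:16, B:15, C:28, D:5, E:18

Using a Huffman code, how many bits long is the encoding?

Greedily combine the two least-frequent nodes:
combine D(5), B(15) → 20
combine A(16), E(18) → 34
combine 20, C(28) → 48
combine 34, 48 → 82
Each symbol's bit-cost is frequency × depth; summing gives 184 bits (equivalently 20 + 34 + 48 + 82).

184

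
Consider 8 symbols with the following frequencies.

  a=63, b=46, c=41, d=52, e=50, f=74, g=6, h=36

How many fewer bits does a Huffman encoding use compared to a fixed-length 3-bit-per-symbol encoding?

Fixed-length: 3 bits × 368 symbols = 1104 bits.
Huffman merges:
g(6) + h(36) → 42
c(41) + 42 → 83
b(46) + e(50) → 96
d(52) + a(63) → 115
f(74) + 83 → 157
96 + 115 → 211
157 + 211 → 368
Huffman total = 42 + 83 + 96 + 115 + 157 + 211 + 368 = 1072 bits.
Saving = 1104 − 1072 = 32 bits.

32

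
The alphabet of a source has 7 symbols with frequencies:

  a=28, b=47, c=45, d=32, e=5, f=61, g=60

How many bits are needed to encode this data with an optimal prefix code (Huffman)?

Greedily combine the two least-frequent nodes:
combine e(5), a(28) → 33
combine d(32), 33 → 65
combine c(45), b(47) → 92
combine g(60), f(61) → 121
combine 65, 92 → 157
combine 121, 157 → 278
Total encoded bits = sum of merged weights = 33 + 65 + 92 + 121 + 157 + 278 = 746.

746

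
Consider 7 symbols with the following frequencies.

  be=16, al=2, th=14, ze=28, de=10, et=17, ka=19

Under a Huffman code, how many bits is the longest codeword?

Merge the two lowest-weight nodes at each step:
merge al(2) and de(10): 12
merge 12 and th(14): 26
merge be(16) and et(17): 33
merge ka(19) and 26: 45
merge ze(28) and 33: 61
merge 45 and 61: 106
The rarest symbols sit at the bottom; the longest codeword is 4 bits.

4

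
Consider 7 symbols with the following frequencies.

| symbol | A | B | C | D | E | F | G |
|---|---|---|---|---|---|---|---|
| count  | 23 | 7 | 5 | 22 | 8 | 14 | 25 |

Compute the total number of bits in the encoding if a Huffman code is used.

Merge the two smallest weights repeatedly:
merge C(5) and B(7): 12
merge E(8) and 12: 20
merge F(14) and 20: 34
merge D(22) and A(23): 45
merge G(25) and 34: 59
merge 45 and 59: 104
Each symbol's bit-cost is frequency × depth; summing gives 274 bits (equivalently 12 + 20 + 34 + 45 + 59 + 104).

274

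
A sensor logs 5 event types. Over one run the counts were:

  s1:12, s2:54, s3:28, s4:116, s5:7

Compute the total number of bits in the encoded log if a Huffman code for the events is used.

384

Greedily combine the two least-frequent nodes:
combine s5(7), s1(12) → 19
combine 19, s3(28) → 47
combine 47, s2(54) → 101
combine 101, s4(116) → 217
The encoded length is the sum of every internal node's weight: 19 + 47 + 101 + 217 = 384 bits.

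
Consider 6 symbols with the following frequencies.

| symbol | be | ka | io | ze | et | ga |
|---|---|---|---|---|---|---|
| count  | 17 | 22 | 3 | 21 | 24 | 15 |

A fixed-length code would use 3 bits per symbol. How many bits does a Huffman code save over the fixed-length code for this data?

Fixed-length: 3 bits × 102 symbols = 306 bits.
Huffman merges:
io(3) + ga(15) → 18
be(17) + 18 → 35
ze(21) + ka(22) → 43
et(24) + 35 → 59
43 + 59 → 102
Huffman total = 18 + 35 + 43 + 59 + 102 = 257 bits.
Saving = 306 − 257 = 49 bits.

49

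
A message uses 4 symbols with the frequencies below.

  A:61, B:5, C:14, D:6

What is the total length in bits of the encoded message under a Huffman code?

122

Build the Huffman tree bottom-up:
B(5) + D(6) → 11
11 + C(14) → 25
25 + A(61) → 86
Total encoded bits = sum of merged weights = 11 + 25 + 86 = 122.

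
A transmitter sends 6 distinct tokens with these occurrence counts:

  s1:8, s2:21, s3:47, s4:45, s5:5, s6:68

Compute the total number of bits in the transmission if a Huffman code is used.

Greedily combine the two least-frequent nodes:
s5(5) + s1(8) → 13
13 + s2(21) → 34
34 + s4(45) → 79
s3(47) + s6(68) → 115
79 + 115 → 194
Each symbol's bit-cost is frequency × depth; summing gives 435 bits (equivalently 13 + 34 + 79 + 115 + 194).

435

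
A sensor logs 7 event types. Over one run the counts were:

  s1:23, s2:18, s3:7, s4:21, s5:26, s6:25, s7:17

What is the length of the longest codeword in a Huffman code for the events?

4

Merge the two lowest-weight nodes at each step:
combine s3(7), s7(17) → 24
combine s2(18), s4(21) → 39
combine s1(23), 24 → 47
combine s6(25), s5(26) → 51
combine 39, 47 → 86
combine 51, 86 → 137
The rarest symbols sit at the bottom; the longest codeword is 4 bits.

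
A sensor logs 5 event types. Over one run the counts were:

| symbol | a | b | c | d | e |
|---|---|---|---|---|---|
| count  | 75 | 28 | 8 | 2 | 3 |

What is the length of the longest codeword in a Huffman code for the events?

Merge the two lowest-weight nodes at each step:
combine d(2), e(3) → 5
combine 5, c(8) → 13
combine 13, b(28) → 41
combine 41, a(75) → 116
Maximum depth reached is 4.

4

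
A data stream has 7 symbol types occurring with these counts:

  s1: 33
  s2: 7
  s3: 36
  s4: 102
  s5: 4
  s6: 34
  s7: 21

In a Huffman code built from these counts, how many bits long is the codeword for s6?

3

Build the tree from the bottom:
combine s5(4), s2(7) → 11
combine 11, s7(21) → 32
combine 32, s1(33) → 65
combine s6(34), s3(36) → 70
combine 65, 70 → 135
combine s4(102), 135 → 237
The subtree containing s6 is merged 3 times, so code length = 3.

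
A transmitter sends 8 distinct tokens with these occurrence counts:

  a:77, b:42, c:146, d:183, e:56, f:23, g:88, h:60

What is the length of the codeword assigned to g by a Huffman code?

Build the tree from the bottom:
combine f(23), b(42) → 65
combine e(56), h(60) → 116
combine 65, a(77) → 142
combine g(88), 116 → 204
combine 142, c(146) → 288
combine d(183), 204 → 387
combine 288, 387 → 675
g's leaf is at depth 3, giving a 3-bit codeword.

3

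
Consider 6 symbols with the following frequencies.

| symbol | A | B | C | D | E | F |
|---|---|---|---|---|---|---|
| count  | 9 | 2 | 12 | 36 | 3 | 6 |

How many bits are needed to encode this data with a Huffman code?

136

Merge the two smallest weights repeatedly:
B(2) + E(3) → 5
5 + F(6) → 11
A(9) + 11 → 20
C(12) + 20 → 32
32 + D(36) → 68
The encoded length is the sum of every internal node's weight: 5 + 11 + 20 + 32 + 68 = 136 bits.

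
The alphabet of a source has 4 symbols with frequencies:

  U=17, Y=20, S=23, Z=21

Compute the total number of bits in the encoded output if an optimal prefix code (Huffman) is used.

162

Greedily combine the two least-frequent nodes:
merge U(17) and Y(20): 37
merge Z(21) and S(23): 44
merge 37 and 44: 81
The encoded length is the sum of every internal node's weight: 37 + 44 + 81 = 162 bits.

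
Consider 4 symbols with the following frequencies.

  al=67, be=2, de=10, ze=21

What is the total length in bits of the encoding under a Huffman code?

145

Merge the two smallest weights repeatedly:
be(2) + de(10) → 12
12 + ze(21) → 33
33 + al(67) → 100
The encoded length is the sum of every internal node's weight: 12 + 33 + 100 = 145 bits.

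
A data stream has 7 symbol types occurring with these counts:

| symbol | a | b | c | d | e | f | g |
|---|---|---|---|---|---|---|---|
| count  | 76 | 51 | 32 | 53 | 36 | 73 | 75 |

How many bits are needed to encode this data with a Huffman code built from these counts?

Merge the two smallest weights repeatedly:
merge c(32) and e(36): 68
merge b(51) and d(53): 104
merge 68 and f(73): 141
merge g(75) and a(76): 151
merge 104 and 141: 245
merge 151 and 245: 396
The encoded length is the sum of every internal node's weight: 68 + 104 + 141 + 151 + 245 + 396 = 1105 bits.

1105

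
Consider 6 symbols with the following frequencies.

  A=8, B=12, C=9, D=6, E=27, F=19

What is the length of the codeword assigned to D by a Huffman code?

3

Huffman merges, smallest pair first:
merge D(6) and A(8): 14
merge C(9) and B(12): 21
merge 14 and F(19): 33
merge 21 and E(27): 48
merge 33 and 48: 81
The subtree containing D is merged 3 times, so code length = 3.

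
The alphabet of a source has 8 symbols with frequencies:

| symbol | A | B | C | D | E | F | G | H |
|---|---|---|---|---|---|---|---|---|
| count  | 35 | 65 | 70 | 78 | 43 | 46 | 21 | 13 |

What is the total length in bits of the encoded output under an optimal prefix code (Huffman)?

1068

Build the Huffman tree bottom-up:
combine H(13), G(21) → 34
combine 34, A(35) → 69
combine E(43), F(46) → 89
combine B(65), 69 → 134
combine C(70), D(78) → 148
combine 89, 134 → 223
combine 148, 223 → 371
Total encoded bits = sum of merged weights = 34 + 69 + 89 + 134 + 148 + 223 + 371 = 1068.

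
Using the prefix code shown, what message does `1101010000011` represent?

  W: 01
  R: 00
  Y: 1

YYWWRRWY

Read left to right; each codeword is recognised as soon as it completes (prefix code):
  1→Y | 1→Y | 01→W | 01→W | 00→R | 00→R | 01→W | 1→Y
Decoded message: YYWWRRWY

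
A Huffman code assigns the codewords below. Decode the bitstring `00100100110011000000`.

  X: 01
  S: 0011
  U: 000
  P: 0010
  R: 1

Read left to right; each codeword is recognised as soon as it completes (prefix code):
  0010→P | 01→X | 0011→S | 0011→S | 000→U | 000→U
Decoded message: PXSSUU

PXSSUU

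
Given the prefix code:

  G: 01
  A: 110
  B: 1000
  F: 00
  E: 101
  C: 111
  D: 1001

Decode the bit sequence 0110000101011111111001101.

GBGGGCCDE

Read left to right; each codeword is recognised as soon as it completes (prefix code):
  01→G | 1000→B | 01→G | 01→G | 01→G | 111→C | 111→C | 1001→D | 101→E
Decoded message: GBGGGCCDE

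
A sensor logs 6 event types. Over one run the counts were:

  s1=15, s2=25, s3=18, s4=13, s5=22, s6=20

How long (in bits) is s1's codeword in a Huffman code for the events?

3

Huffman merges, smallest pair first:
combine s4(13), s1(15) → 28
combine s3(18), s6(20) → 38
combine s5(22), s2(25) → 47
combine 28, 38 → 66
combine 47, 66 → 113
s1 sits 3 levels below the root, so its codeword is 3 bits.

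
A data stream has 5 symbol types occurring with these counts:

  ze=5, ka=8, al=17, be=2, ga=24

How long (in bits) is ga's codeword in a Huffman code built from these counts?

Build the tree from the bottom:
merge be(2) and ze(5): 7
merge 7 and ka(8): 15
merge 15 and al(17): 32
merge ga(24) and 32: 56
ga is a child of the root — depth 1, so its codeword is a single bit.

1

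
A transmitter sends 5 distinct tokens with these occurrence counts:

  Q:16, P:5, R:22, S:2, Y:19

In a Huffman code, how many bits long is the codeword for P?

Repeatedly merge the two smallest:
combine S(2), P(5) → 7
combine 7, Q(16) → 23
combine Y(19), R(22) → 41
combine 23, 41 → 64
P's leaf is at depth 3, giving a 3-bit codeword.

3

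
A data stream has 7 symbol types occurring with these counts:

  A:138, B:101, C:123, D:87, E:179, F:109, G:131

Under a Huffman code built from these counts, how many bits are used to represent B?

3

Huffman merges, smallest pair first:
D(87) + B(101) → 188
F(109) + C(123) → 232
G(131) + A(138) → 269
E(179) + 188 → 367
232 + 269 → 501
367 + 501 → 868
The subtree containing B is merged 3 times, so code length = 3.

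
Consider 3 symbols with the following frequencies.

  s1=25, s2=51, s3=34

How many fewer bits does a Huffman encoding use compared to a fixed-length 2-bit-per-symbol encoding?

Fixed-length: 2 bits × 110 symbols = 220 bits.
Huffman merges:
s1(25) + s3(34) → 59
s2(51) + 59 → 110
Huffman total = 59 + 110 = 169 bits.
Saving = 220 − 169 = 51 bits.

51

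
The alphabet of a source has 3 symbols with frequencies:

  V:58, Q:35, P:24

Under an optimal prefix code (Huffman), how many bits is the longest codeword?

2

Merge the two lowest-weight nodes at each step:
P(24) + Q(35) → 59
V(58) + 59 → 117
The rarest symbols sit at the bottom; the longest codeword is 2 bits.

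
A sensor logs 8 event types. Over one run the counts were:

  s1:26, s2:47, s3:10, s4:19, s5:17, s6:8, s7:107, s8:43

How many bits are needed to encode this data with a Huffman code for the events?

Greedily combine the two least-frequent nodes:
s6(8) + s3(10) → 18
s5(17) + 18 → 35
s4(19) + s1(26) → 45
35 + s8(43) → 78
45 + s2(47) → 92
78 + 92 → 170
s7(107) + 170 → 277
The encoded length is the sum of every internal node's weight: 18 + 35 + 45 + 78 + 92 + 170 + 277 = 715 bits.

715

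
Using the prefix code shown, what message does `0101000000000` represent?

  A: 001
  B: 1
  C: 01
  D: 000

CCDDD

Read left to right; each codeword is recognised as soon as it completes (prefix code):
  01→C | 01→C | 000→D | 000→D | 000→D
Decoded message: CCDDD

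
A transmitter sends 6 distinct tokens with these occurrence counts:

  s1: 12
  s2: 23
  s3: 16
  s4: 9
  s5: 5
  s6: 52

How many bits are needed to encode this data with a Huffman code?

Greedily combine the two least-frequent nodes:
s5(5) + s4(9) → 14
s1(12) + 14 → 26
s3(16) + s2(23) → 39
26 + 39 → 65
s6(52) + 65 → 117
The encoded length is the sum of every internal node's weight: 14 + 26 + 39 + 65 + 117 = 261 bits.

261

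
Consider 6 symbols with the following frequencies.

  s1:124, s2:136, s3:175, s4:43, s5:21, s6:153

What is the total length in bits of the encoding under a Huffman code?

1556

Build the Huffman tree bottom-up:
s5(21) + s4(43) → 64
64 + s1(124) → 188
s2(136) + s6(153) → 289
s3(175) + 188 → 363
289 + 363 → 652
The encoded length is the sum of every internal node's weight: 64 + 188 + 289 + 363 + 652 = 1556 bits.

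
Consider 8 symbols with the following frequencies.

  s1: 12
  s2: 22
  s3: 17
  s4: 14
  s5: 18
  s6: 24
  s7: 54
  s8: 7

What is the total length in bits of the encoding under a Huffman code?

Build the Huffman tree bottom-up:
merge s8(7) and s1(12): 19
merge s4(14) and s3(17): 31
merge s5(18) and 19: 37
merge s2(22) and s6(24): 46
merge 31 and 37: 68
merge 46 and s7(54): 100
merge 68 and 100: 168
Total encoded bits = sum of merged weights = 19 + 31 + 37 + 46 + 68 + 100 + 168 = 469.

469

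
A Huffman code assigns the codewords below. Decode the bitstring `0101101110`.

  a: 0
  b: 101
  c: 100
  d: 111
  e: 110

abbe

Read left to right; each codeword is recognised as soon as it completes (prefix code):
  0→a | 101→b | 101→b | 110→e
Decoded message: abbe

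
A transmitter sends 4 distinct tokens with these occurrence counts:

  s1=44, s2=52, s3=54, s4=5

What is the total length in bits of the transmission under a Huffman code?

Build the Huffman tree bottom-up:
combine s4(5), s1(44) → 49
combine 49, s2(52) → 101
combine s3(54), 101 → 155
Each symbol's bit-cost is frequency × depth; summing gives 305 bits (equivalently 49 + 101 + 155).

305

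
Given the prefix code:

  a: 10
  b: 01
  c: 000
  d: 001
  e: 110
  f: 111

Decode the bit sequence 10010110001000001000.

Read left to right; each codeword is recognised as soon as it completes (prefix code):
  10→a | 01→b | 01→b | 10→a | 001→d | 000→c | 001→d | 000→c
Decoded message: abbadcdc

abbadcdc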